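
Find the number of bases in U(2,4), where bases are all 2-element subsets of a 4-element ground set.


Bases of U(2,4) are all 2-element subsets of the 4-element ground set.
Number of bases = C(4,2).
(4 choose 2) = 6.

6


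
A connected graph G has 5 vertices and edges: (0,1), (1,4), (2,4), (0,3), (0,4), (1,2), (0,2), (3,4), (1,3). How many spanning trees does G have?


By Kirchhoff's matrix tree theorem, the number of spanning trees equals
the determinant of any cofactor of the Laplacian matrix L.
G has 5 vertices and 9 edges.
Computing the (4 x 4) cofactor determinant gives 75.

75


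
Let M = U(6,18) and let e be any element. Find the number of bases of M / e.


Contracting e from U(6,18) gives U(5,17).
Bases of U(5,17) = C(17,5) = 17! / (5! * 12!) = 6188.

6188


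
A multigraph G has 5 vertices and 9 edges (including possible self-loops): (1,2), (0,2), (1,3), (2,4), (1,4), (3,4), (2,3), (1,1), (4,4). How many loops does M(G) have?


In a graphic matroid, a loop is a self-loop edge (u,u) with rank 0.
Examining all 9 edges for self-loops...
Self-loops found: (1,1), (4,4)
Number of loops = 2.

2


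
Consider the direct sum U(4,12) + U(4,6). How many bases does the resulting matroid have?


Bases of a direct sum M1 + M2: |B| = |B(M1)| * |B(M2)|.
|B(U(4,12))| = C(12,4) = 495.
|B(U(4,6))| = C(6,4) = 15.
Total bases = 495 * 15 = 7425.

7425


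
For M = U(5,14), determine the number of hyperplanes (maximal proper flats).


Hyperplanes of U(5,14) are flats of rank 4.
In a uniform matroid, these are exactly the (4)-element subsets.
Count = C(14,4) = (14 * 13 * 12 * 11) / (1 * 2 * 3 * 4) = 1001.

1001


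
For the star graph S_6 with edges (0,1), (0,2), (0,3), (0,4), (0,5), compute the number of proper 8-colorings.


P(tree, k) = k * (k-1)^(5) for any tree on 6 vertices.
P(8) = 8 * 7^5 = 8 * 16807 = 134456.

134456


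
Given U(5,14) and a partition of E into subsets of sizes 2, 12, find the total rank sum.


r(Ai) = min(|Ai|, 5) for each part.
Sum = min(2,5) + min(12,5)
    = 2 + 5
    = 7.

7


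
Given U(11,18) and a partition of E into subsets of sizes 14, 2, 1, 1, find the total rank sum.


r(Ai) = min(|Ai|, 11) for each part.
Sum = min(14,11) + min(2,11) + min(1,11) + min(1,11)
    = 11 + 2 + 1 + 1
    = 15.

15


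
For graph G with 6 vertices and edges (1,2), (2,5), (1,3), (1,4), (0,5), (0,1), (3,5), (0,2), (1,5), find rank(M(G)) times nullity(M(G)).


r(M) = |V| - c = 6 - 1 = 5.
nullity = |E| - r(M) = 9 - 5 = 4.
Product = 5 * 4 = 20.

20


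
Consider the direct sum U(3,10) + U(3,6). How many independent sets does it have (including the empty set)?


For a direct sum, |I(M1+M2)| = |I(M1)| * |I(M2)|.
|I(U(3,10))| = sum C(10,k) for k=0..3 = 176.
|I(U(3,6))| = sum C(6,k) for k=0..3 = 42.
Total = 176 * 42 = 7392.

7392


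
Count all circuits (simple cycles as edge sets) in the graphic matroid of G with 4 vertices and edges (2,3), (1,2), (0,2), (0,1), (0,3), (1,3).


A circuit in a graphic matroid = edge set of a simple cycle.
G has 4 vertices and 6 edges.
Enumerating all minimal edge subsets forming cycles...
Total circuits found: 7.

7


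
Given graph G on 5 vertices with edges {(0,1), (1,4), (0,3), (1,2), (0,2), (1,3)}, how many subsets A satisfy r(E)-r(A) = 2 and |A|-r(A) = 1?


R(x,y) = sum over A in 2^E of x^(r(E)-r(A)) * y^(|A|-r(A)).
G has 5 vertices, 6 edges. r(E) = 4.
Enumerate all 2^6 = 64 subsets.
Count subsets with r(E)-r(A)=2 and |A|-r(A)=1: 2.

2


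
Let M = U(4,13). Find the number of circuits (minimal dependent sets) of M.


In U(4,13), circuits are the (5)-element subsets.
Any set of 5 elements is dependent, and removing any one element gives
an independent set of size 4, so it is a minimal dependent set.
Number of circuits = C(13,5) = 13! / (5! * 8!) = 1287.

1287


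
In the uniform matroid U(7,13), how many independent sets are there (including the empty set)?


Independent sets of U(7,13) are all subsets of size <= 7.
Count = (13 choose 0) + (13 choose 1) + (13 choose 2) + (13 choose 3) + (13 choose 4) + (13 choose 5) + (13 choose 6) + (13 choose 7)
     = 1 + 13 + 78 + 286 + 715 + 1287 + 1716 + 1716
     = 5812.

5812


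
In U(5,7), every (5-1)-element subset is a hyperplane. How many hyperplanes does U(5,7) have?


Hyperplanes of U(5,7) are flats of rank 4.
In a uniform matroid, these are exactly the (4)-element subsets.
Count = (7 choose 4) = 35.

35


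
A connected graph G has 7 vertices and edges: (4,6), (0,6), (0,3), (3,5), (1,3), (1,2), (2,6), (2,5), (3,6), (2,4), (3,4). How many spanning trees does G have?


By Kirchhoff's matrix tree theorem, the number of spanning trees equals
the determinant of any cofactor of the Laplacian matrix L.
G has 7 vertices and 11 edges.
Computing the (6 x 6) cofactor determinant gives 160.

160


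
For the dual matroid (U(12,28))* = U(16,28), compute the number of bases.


The dual of U(r,n) is U(n-r, n) = U(16,28).
Bases of U(16,28) are all (16)-element subsets.
|B(M*)| = C(28,16) = 30421755.

30421755


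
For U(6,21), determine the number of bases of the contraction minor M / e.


Contracting e from U(6,21) gives U(5,20).
Bases of U(5,20) = (20 choose 5) = 15504.

15504


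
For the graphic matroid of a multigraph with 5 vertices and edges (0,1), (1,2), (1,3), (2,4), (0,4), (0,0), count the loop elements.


In a graphic matroid, a loop is a self-loop edge (u,u) with rank 0.
Examining all 6 edges for self-loops...
Self-loops found: (0,0)
Number of loops = 1.

1


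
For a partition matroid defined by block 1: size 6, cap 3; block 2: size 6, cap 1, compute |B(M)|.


A basis picks exactly ci elements from block i.
Number of bases = product of C(|Si|, ci).
= C(6,3) * C(6,1)
= 20 * 6
= 120.

120


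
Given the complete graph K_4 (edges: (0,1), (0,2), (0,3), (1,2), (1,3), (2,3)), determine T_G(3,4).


T(K_4; x,y) = x^3 + 3x^2 + 4xy + 2x + y^3 + 3y^2 + 2y.
Substituting x=3, y=4:
= 27 + 27 + 48 + 6 + 64 + 48 + 8
= 228.

228


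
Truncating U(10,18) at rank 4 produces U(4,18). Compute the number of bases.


Truncating U(10,18) to rank 4 gives U(4,18).
Bases of U(4,18) are all 4-element subsets of 18 elements.
Number of bases = C(18,4) = 18! / (4! * 14!) = 3060.

3060


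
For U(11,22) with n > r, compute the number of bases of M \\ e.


Deleting e from U(11,22) gives U(11,21) since n > r.
Bases of U(11,21) = (21 choose 11) = 352716.

352716


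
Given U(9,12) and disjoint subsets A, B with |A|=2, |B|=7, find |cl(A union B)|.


|A union B| = 2 + 7 = 9 (disjoint).
In U(9,12), cl(S) = S if |S| < 9, else cl(S) = E.
Since 9 >= 9, cl(A union B) = E.
|cl(A union B)| = 12.

12


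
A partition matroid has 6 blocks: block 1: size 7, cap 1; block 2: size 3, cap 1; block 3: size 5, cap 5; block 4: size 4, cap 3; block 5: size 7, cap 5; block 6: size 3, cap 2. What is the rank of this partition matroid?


Rank of a partition matroid = sum of min(|Si|, ci) for each block.
= min(7,1) + min(3,1) + min(5,5) + min(4,3) + min(7,5) + min(3,2)
= 1 + 1 + 5 + 3 + 5 + 2
= 17.

17


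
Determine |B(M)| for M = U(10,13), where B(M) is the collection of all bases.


Bases of U(10,13) are all 10-element subsets of the 13-element ground set.
Number of bases = C(13,10).
C(13,10) = 13! / (10! * 3!) = 286.

286


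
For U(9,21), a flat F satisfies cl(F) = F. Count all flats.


Flats of U(9,21): every subset of size < 9 is a flat, plus E itself.
Count = (21 choose 0) + (21 choose 1) + (21 choose 2) + (21 choose 3) + (21 choose 4) + (21 choose 5) + (21 choose 6) + (21 choose 7) + (21 choose 8) + 1
     = 1 + 21 + 210 + 1330 + 5985 + 20349 + 54264 + 116280 + 203490 + 1
     = 401931.

401931


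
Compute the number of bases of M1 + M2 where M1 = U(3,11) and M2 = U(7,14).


Bases of a direct sum M1 + M2: |B| = |B(M1)| * |B(M2)|.
|B(U(3,11))| = C(11,3) = 165.
|B(U(7,14))| = C(14,7) = 3432.
Total bases = 165 * 3432 = 566280.

566280


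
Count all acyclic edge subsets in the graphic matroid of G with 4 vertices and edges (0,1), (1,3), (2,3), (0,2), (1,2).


An independent set in a graphic matroid is an acyclic edge subset.
G has 4 vertices and 5 edges.
Enumerate all 2^5 = 32 subsets, checking for acyclicity.
Total independent sets = 24.

24


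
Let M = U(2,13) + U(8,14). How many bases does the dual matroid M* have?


(M1+M2)* = M1* + M2*.
M1* = U(11,13), bases: C(13,11) = 78.
M2* = U(6,14), bases: C(14,6) = 3003.
|B(M*)| = 78 * 3003 = 234234.

234234


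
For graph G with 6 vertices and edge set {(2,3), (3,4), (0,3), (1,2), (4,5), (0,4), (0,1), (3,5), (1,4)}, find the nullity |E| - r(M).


Cycle rank (nullity) = |E| - r(M) = |E| - (|V| - c).
|E| = 9, |V| = 6, c = 1.
Nullity = 9 - (6 - 1) = 9 - 5 = 4.

4


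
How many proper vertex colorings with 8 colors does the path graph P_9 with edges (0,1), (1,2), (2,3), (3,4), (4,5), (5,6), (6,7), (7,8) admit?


P(P_9, k) = k * (k-1)^(8).
P(8) = 8 * 7^8 = 8 * 5764801 = 46118408.

46118408


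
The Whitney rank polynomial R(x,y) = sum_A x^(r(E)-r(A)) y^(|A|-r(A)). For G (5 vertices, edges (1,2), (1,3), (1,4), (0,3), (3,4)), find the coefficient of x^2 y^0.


R(x,y) = sum over A in 2^E of x^(r(E)-r(A)) * y^(|A|-r(A)).
G has 5 vertices, 5 edges. r(E) = 4.
Enumerate all 2^5 = 32 subsets.
Count subsets with r(E)-r(A)=2 and |A|-r(A)=0: 10.

10


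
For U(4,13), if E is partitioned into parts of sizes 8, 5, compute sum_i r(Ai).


r(Ai) = min(|Ai|, 4) for each part.
Sum = min(8,4) + min(5,4)
    = 4 + 4
    = 8.

8


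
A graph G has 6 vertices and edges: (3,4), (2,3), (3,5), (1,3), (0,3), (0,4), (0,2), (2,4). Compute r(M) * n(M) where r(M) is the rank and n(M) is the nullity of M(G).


r(M) = |V| - c = 6 - 1 = 5.
nullity = |E| - r(M) = 8 - 5 = 3.
Product = 5 * 3 = 15.

15


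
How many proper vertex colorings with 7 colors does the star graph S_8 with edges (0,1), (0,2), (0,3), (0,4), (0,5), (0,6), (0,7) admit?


P(tree, k) = k * (k-1)^(7) for any tree on 8 vertices.
P(7) = 7 * 6^7 = 7 * 279936 = 1959552.

1959552


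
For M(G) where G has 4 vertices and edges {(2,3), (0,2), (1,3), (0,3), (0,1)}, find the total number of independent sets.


An independent set in a graphic matroid is an acyclic edge subset.
G has 4 vertices and 5 edges.
Enumerate all 2^5 = 32 subsets, checking for acyclicity.
Total independent sets = 24.

24


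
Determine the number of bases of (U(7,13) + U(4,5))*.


(M1+M2)* = M1* + M2*.
M1* = U(6,13), bases: C(13,6) = 1716.
M2* = U(1,5), bases: C(5,1) = 5.
|B(M*)| = 1716 * 5 = 8580.

8580


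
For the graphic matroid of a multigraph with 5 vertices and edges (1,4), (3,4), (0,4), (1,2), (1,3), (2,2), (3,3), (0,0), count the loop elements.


In a graphic matroid, a loop is a self-loop edge (u,u) with rank 0.
Examining all 8 edges for self-loops...
Self-loops found: (2,2), (3,3), (0,0)
Number of loops = 3.

3


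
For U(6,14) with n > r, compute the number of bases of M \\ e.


Deleting e from U(6,14) gives U(6,13) since n > r.
Bases of U(6,13) = (13 choose 6) = 1716.

1716


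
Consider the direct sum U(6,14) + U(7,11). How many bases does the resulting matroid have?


Bases of a direct sum M1 + M2: |B| = |B(M1)| * |B(M2)|.
|B(U(6,14))| = C(14,6) = 3003.
|B(U(7,11))| = C(11,7) = 330.
Total bases = 3003 * 330 = 990990.

990990


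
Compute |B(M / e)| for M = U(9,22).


Contracting e from U(9,22) gives U(8,21).
Bases of U(8,21) = (21 choose 8) = 203490.

203490


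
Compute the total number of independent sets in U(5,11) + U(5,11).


For a direct sum, |I(M1+M2)| = |I(M1)| * |I(M2)|.
|I(U(5,11))| = sum C(11,k) for k=0..5 = 1024.
|I(U(5,11))| = sum C(11,k) for k=0..5 = 1024.
Total = 1024 * 1024 = 1048576.

1048576


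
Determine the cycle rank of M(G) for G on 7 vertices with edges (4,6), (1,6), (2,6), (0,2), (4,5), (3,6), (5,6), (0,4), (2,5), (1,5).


Cycle rank (nullity) = |E| - r(M) = |E| - (|V| - c).
|E| = 10, |V| = 7, c = 1.
Nullity = 10 - (7 - 1) = 10 - 6 = 4.

4


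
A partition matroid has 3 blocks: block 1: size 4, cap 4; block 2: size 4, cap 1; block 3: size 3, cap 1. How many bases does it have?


A basis picks exactly ci elements from block i.
Number of bases = product of C(|Si|, ci).
= C(4,4) * C(4,1) * C(3,1)
= 1 * 4 * 3
= 12.

12


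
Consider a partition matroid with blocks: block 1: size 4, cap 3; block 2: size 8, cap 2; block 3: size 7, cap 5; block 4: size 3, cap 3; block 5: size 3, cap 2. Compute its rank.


Rank of a partition matroid = sum of min(|Si|, ci) for each block.
= min(4,3) + min(8,2) + min(7,5) + min(3,3) + min(3,2)
= 3 + 2 + 5 + 3 + 2
= 15.

15


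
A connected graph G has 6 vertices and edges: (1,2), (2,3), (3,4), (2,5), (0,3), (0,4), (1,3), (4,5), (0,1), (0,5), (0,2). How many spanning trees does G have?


By Kirchhoff's matrix tree theorem, the number of spanning trees equals
the determinant of any cofactor of the Laplacian matrix L.
G has 6 vertices and 11 edges.
Computing the (5 x 5) cofactor determinant gives 209.

209


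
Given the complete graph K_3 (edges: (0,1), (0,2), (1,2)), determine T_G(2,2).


T(K_3; x,y) = x^2 + x + y.
T(2,2) = 4 + 2 + 2 = 8.

8


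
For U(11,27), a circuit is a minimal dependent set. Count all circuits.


In U(11,27), circuits are the (12)-element subsets.
Any set of 12 elements is dependent, and removing any one element gives
an independent set of size 11, so it is a minimal dependent set.
Number of circuits = C(27,12) = 17383860.

17383860


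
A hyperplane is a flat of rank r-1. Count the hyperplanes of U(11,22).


Hyperplanes of U(11,22) are flats of rank 10.
In a uniform matroid, these are exactly the (10)-element subsets.
Count = C(22,10) = 646646.

646646


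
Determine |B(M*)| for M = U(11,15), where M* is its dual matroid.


The dual of U(r,n) is U(n-r, n) = U(4,15).
Bases of U(4,15) are all (4)-element subsets.
|B(M*)| = C(15,4) = 15! / (4! * 11!) = 1365.

1365


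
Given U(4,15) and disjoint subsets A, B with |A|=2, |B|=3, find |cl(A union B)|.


|A union B| = 2 + 3 = 5 (disjoint).
In U(4,15), cl(S) = S if |S| < 4, else cl(S) = E.
Since 5 >= 4, cl(A union B) = E.
|cl(A union B)| = 15.

15


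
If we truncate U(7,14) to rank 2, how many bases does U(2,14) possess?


Truncating U(7,14) to rank 2 gives U(2,14).
Bases of U(2,14) are all 2-element subsets of 14 elements.
Number of bases = C(14,2) = 14! / (2! * 12!) = 91.

91


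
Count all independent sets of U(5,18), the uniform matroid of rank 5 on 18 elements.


Independent sets of U(5,18) are all subsets of size <= 5.
Count = (18 choose 0) + (18 choose 1) + (18 choose 2) + (18 choose 3) + (18 choose 4) + (18 choose 5)
     = 1 + 18 + 153 + 816 + 3060 + 8568
     = 12616.

12616


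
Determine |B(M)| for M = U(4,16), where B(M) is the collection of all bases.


Bases of U(4,16) are all 4-element subsets of the 16-element ground set.
Number of bases = C(16,4).
C(16,4) = 16! / (4! * 12!) = 1820.

1820


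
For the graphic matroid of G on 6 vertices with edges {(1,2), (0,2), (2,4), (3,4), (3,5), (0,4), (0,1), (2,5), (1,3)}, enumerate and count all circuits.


A circuit in a graphic matroid = edge set of a simple cycle.
G has 6 vertices and 9 edges.
Enumerating all minimal edge subsets forming cycles...
Total circuits found: 13.

13


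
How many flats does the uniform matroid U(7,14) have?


Flats of U(7,14): every subset of size < 7 is a flat, plus E itself.
Count = (14 choose 0) + (14 choose 1) + (14 choose 2) + (14 choose 3) + (14 choose 4) + (14 choose 5) + (14 choose 6) + 1
     = 1 + 14 + 91 + 364 + 1001 + 2002 + 3003 + 1
     = 6477.

6477


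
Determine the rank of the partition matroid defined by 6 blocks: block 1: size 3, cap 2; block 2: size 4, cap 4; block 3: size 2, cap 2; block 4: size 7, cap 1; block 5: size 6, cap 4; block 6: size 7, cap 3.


Rank of a partition matroid = sum of min(|Si|, ci) for each block.
= min(3,2) + min(4,4) + min(2,2) + min(7,1) + min(6,4) + min(7,3)
= 2 + 4 + 2 + 1 + 4 + 3
= 16.

16


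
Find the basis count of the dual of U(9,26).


The dual of U(r,n) is U(n-r, n) = U(17,26).
Bases of U(17,26) are all (17)-element subsets.
|B(M*)| = C(26,17) = 3124550.

3124550


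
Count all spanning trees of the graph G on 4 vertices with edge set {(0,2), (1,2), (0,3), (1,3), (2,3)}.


By Kirchhoff's matrix tree theorem, the number of spanning trees equals
the determinant of any cofactor of the Laplacian matrix L.
G has 4 vertices and 5 edges.
Computing the (3 x 3) cofactor determinant gives 8.

8


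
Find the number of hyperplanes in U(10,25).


Hyperplanes of U(10,25) are flats of rank 9.
In a uniform matroid, these are exactly the (9)-element subsets.
Count = C(25,9) = 25! / (9! * 16!) = 2042975.

2042975


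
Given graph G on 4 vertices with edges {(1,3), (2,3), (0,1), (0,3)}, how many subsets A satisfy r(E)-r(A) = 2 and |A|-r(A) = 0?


R(x,y) = sum over A in 2^E of x^(r(E)-r(A)) * y^(|A|-r(A)).
G has 4 vertices, 4 edges. r(E) = 3.
Enumerate all 2^4 = 16 subsets.
Count subsets with r(E)-r(A)=2 and |A|-r(A)=0: 4.

4


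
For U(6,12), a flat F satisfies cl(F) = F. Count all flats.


Flats of U(6,12): every subset of size < 6 is a flat, plus E itself.
Count = C(12,0) + C(12,1) + C(12,2) + C(12,3) + C(12,4) + C(12,5) + 1
     = 1 + 12 + 66 + 220 + 495 + 792 + 1
     = 1587.

1587


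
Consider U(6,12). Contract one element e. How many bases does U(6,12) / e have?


Contracting e from U(6,12) gives U(5,11).
Bases of U(5,11) = (11 choose 5) = 462.

462


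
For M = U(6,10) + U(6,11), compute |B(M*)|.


(M1+M2)* = M1* + M2*.
M1* = U(4,10), bases: C(10,4) = 210.
M2* = U(5,11), bases: C(11,5) = 462.
|B(M*)| = 210 * 462 = 97020.

97020


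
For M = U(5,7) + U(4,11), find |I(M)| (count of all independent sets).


For a direct sum, |I(M1+M2)| = |I(M1)| * |I(M2)|.
|I(U(5,7))| = sum C(7,k) for k=0..5 = 120.
|I(U(4,11))| = sum C(11,k) for k=0..4 = 562.
Total = 120 * 562 = 67440.

67440


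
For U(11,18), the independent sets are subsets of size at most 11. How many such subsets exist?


Independent sets of U(11,18) are all subsets of size <= 11.
Count = (18 choose 0) + (18 choose 1) + (18 choose 2) + (18 choose 3) + (18 choose 4) + (18 choose 5) + (18 choose 6) + (18 choose 7) + (18 choose 8) + (18 choose 9) + (18 choose 10) + (18 choose 11)
     = 1 + 18 + 153 + 816 + 3060 + 8568 + 18564 + 31824 + 43758 + 48620 + 43758 + 31824
     = 230964.

230964


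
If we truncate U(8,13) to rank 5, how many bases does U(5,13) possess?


Truncating U(8,13) to rank 5 gives U(5,13).
Bases of U(5,13) are all 5-element subsets of 13 elements.
Number of bases = (13 choose 5) = 1287.

1287


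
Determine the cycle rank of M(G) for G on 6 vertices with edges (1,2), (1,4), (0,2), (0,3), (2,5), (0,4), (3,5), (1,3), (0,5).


Cycle rank (nullity) = |E| - r(M) = |E| - (|V| - c).
|E| = 9, |V| = 6, c = 1.
Nullity = 9 - (6 - 1) = 9 - 5 = 4.

4


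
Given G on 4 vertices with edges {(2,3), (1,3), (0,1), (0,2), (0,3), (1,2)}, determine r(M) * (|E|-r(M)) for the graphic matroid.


r(M) = |V| - c = 4 - 1 = 3.
nullity = |E| - r(M) = 6 - 3 = 3.
Product = 3 * 3 = 9.

9


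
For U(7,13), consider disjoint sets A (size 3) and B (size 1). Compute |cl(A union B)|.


|A union B| = 3 + 1 = 4 (disjoint).
In U(7,13), cl(S) = S if |S| < 7, else cl(S) = E.
Since 4 < 7, cl(A union B) = A union B.
|cl(A union B)| = 4.

4


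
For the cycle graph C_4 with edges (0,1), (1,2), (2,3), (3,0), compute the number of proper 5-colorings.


P(C_4, k) = (k-1)^4 + (-1)^4*(k-1).
P(5) = (4)^4 + 4
= 256 + 4 = 260.

260


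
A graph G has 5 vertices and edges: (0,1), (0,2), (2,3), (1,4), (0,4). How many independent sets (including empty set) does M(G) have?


An independent set in a graphic matroid is an acyclic edge subset.
G has 5 vertices and 5 edges.
Enumerate all 2^5 = 32 subsets, checking for acyclicity.
Total independent sets = 28.

28


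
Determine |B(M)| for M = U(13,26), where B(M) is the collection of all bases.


Bases of U(13,26) are all 13-element subsets of the 26-element ground set.
Number of bases = C(26,13).
C(26,13) = 10400600.

10400600


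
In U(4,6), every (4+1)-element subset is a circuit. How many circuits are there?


In U(4,6), circuits are the (5)-element subsets.
Any set of 5 elements is dependent, and removing any one element gives
an independent set of size 4, so it is a minimal dependent set.
Number of circuits = C(6,5) = 6.

6


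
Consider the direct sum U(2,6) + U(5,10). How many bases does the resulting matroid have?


Bases of a direct sum M1 + M2: |B| = |B(M1)| * |B(M2)|.
|B(U(2,6))| = C(6,2) = 15.
|B(U(5,10))| = C(10,5) = 252.
Total bases = 15 * 252 = 3780.

3780


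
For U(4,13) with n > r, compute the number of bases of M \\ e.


Deleting e from U(4,13) gives U(4,12) since n > r.
Bases of U(4,12) = C(12,4) = 12! / (4! * 8!) = 495.

495


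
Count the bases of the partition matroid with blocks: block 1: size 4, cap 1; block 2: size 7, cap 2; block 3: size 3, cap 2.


A basis picks exactly ci elements from block i.
Number of bases = product of C(|Si|, ci).
= C(4,1) * C(7,2) * C(3,2)
= 4 * 21 * 3
= 252.

252


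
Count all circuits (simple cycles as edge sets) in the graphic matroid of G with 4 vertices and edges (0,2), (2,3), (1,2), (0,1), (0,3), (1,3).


A circuit in a graphic matroid = edge set of a simple cycle.
G has 4 vertices and 6 edges.
Enumerating all minimal edge subsets forming cycles...
Total circuits found: 7.

7


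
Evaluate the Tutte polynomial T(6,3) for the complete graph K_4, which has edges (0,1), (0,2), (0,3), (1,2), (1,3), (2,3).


T(K_4; x,y) = x^3 + 3x^2 + 4xy + 2x + y^3 + 3y^2 + 2y.
Substituting x=6, y=3:
= 216 + 108 + 72 + 12 + 27 + 27 + 6
= 468.

468


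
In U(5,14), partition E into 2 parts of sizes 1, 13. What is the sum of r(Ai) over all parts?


r(Ai) = min(|Ai|, 5) for each part.
Sum = min(1,5) + min(13,5)
    = 1 + 5
    = 6.

6


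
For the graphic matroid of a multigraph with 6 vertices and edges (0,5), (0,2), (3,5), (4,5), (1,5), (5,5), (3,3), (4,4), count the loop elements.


In a graphic matroid, a loop is a self-loop edge (u,u) with rank 0.
Examining all 8 edges for self-loops...
Self-loops found: (5,5), (3,3), (4,4)
Number of loops = 3.

3


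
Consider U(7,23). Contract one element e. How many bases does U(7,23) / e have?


Contracting e from U(7,23) gives U(6,22).
Bases of U(6,22) = C(22,6) = 74613.

74613


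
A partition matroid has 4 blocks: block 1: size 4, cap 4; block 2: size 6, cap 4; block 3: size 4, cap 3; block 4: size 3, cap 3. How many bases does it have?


A basis picks exactly ci elements from block i.
Number of bases = product of C(|Si|, ci).
= C(4,4) * C(6,4) * C(4,3) * C(3,3)
= 1 * 15 * 4 * 1
= 60.

60


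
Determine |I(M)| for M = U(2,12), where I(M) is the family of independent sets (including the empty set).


Independent sets of U(2,12) are all subsets of size <= 2.
Count = (12 choose 0) + (12 choose 1) + (12 choose 2)
     = 1 + 12 + 66
     = 79.

79


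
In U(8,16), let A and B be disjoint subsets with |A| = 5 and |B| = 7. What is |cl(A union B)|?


|A union B| = 5 + 7 = 12 (disjoint).
In U(8,16), cl(S) = S if |S| < 8, else cl(S) = E.
Since 12 >= 8, cl(A union B) = E.
|cl(A union B)| = 16.

16


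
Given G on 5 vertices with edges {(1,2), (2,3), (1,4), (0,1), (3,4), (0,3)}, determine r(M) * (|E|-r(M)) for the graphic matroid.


r(M) = |V| - c = 5 - 1 = 4.
nullity = |E| - r(M) = 6 - 4 = 2.
Product = 4 * 2 = 8.

8


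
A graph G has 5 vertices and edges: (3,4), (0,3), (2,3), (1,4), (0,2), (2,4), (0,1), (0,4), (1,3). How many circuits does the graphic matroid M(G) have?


A circuit in a graphic matroid = edge set of a simple cycle.
G has 5 vertices and 9 edges.
Enumerating all minimal edge subsets forming cycles...
Total circuits found: 22.

22


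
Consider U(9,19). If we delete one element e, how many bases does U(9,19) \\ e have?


Deleting e from U(9,19) gives U(9,18) since n > r.
Bases of U(9,18) = C(18,9) = 48620.

48620


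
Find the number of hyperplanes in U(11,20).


Hyperplanes of U(11,20) are flats of rank 10.
In a uniform matroid, these are exactly the (10)-element subsets.
Count = (20 choose 10) = 184756.

184756


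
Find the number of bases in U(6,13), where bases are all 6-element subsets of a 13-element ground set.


Bases of U(6,13) are all 6-element subsets of the 13-element ground set.
Number of bases = C(13,6).
C(13,6) = 1716.

1716


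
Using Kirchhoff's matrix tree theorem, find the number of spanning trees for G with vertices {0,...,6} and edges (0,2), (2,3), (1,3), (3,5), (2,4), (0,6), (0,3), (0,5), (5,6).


By Kirchhoff's matrix tree theorem, the number of spanning trees equals
the determinant of any cofactor of the Laplacian matrix L.
G has 7 vertices and 9 edges.
Computing the (6 x 6) cofactor determinant gives 21.

21


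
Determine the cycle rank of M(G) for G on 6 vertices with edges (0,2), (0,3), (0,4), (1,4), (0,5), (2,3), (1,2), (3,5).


Cycle rank (nullity) = |E| - r(M) = |E| - (|V| - c).
|E| = 8, |V| = 6, c = 1.
Nullity = 8 - (6 - 1) = 8 - 5 = 3.

3


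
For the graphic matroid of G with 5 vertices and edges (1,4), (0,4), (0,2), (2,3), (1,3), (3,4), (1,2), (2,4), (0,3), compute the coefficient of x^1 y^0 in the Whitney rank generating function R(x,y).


R(x,y) = sum over A in 2^E of x^(r(E)-r(A)) * y^(|A|-r(A)).
G has 5 vertices, 9 edges. r(E) = 4.
Enumerate all 2^9 = 512 subsets.
Count subsets with r(E)-r(A)=1 and |A|-r(A)=0: 77.

77


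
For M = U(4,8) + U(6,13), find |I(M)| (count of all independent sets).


For a direct sum, |I(M1+M2)| = |I(M1)| * |I(M2)|.
|I(U(4,8))| = sum C(8,k) for k=0..4 = 163.
|I(U(6,13))| = sum C(13,k) for k=0..6 = 4096.
Total = 163 * 4096 = 667648.

667648


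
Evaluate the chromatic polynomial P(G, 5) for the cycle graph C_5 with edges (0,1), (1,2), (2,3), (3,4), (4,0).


P(C_5, k) = (k-1)^5 + (-1)^5*(k-1).
P(5) = (4)^5 - 4
= 1024 - 4 = 1020.

1020


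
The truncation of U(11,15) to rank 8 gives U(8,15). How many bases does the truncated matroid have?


Truncating U(11,15) to rank 8 gives U(8,15).
Bases of U(8,15) are all 8-element subsets of 15 elements.
Number of bases = (15 choose 8) = 6435.

6435


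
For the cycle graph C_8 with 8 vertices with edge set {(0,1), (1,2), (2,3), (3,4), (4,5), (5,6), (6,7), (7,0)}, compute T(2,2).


T(C_8; x,y) = x + x^2 + ... + x^(7) + y.
T(2,2) = 2^1 + 2^2 + 2^3 + 2^4 + 2^5 + 2^6 + 2^7 + 2
= 2 + 4 + 8 + 16 + 32 + 64 + 128 + 2
= 256.

256


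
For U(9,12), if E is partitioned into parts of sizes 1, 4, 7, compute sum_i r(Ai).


r(Ai) = min(|Ai|, 9) for each part.
Sum = min(1,9) + min(4,9) + min(7,9)
    = 1 + 4 + 7
    = 12.

12


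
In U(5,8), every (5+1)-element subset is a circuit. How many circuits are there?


In U(5,8), circuits are the (6)-element subsets.
Any set of 6 elements is dependent, and removing any one element gives
an independent set of size 5, so it is a minimal dependent set.
Number of circuits = (8 choose 6) = 28.

28


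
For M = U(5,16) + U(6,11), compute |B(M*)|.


(M1+M2)* = M1* + M2*.
M1* = U(11,16), bases: C(16,11) = 4368.
M2* = U(5,11), bases: C(11,5) = 462.
|B(M*)| = 4368 * 462 = 2018016.

2018016


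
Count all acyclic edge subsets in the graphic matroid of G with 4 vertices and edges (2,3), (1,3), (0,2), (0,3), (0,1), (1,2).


An independent set in a graphic matroid is an acyclic edge subset.
G has 4 vertices and 6 edges.
Enumerate all 2^6 = 64 subsets, checking for acyclicity.
Total independent sets = 38.

38


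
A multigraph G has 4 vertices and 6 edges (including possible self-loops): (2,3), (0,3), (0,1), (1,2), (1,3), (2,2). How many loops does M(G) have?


In a graphic matroid, a loop is a self-loop edge (u,u) with rank 0.
Examining all 6 edges for self-loops...
Self-loops found: (2,2)
Number of loops = 1.

1


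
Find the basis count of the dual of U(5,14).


The dual of U(r,n) is U(n-r, n) = U(9,14).
Bases of U(9,14) are all (9)-element subsets.
|B(M*)| = C(14,9) = 2002.

2002


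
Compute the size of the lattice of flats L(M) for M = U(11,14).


Flats of U(11,14): every subset of size < 11 is a flat, plus E itself.
Count = (14 choose 0) + (14 choose 1) + (14 choose 2) + (14 choose 3) + (14 choose 4) + (14 choose 5) + (14 choose 6) + (14 choose 7) + (14 choose 8) + (14 choose 9) + (14 choose 10) + 1
     = 1 + 14 + 91 + 364 + 1001 + 2002 + 3003 + 3432 + 3003 + 2002 + 1001 + 1
     = 15915.

15915


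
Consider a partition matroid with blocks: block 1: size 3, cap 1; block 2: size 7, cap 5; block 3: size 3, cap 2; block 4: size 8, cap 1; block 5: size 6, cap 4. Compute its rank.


Rank of a partition matroid = sum of min(|Si|, ci) for each block.
= min(3,1) + min(7,5) + min(3,2) + min(8,1) + min(6,4)
= 1 + 5 + 2 + 1 + 4
= 13.

13


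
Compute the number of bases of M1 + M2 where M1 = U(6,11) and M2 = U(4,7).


Bases of a direct sum M1 + M2: |B| = |B(M1)| * |B(M2)|.
|B(U(6,11))| = C(11,6) = 462.
|B(U(4,7))| = C(7,4) = 35.
Total bases = 462 * 35 = 16170.

16170


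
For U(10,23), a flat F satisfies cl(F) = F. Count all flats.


Flats of U(10,23): every subset of size < 10 is a flat, plus E itself.
Count = (23 choose 0) + (23 choose 1) + (23 choose 2) + (23 choose 3) + (23 choose 4) + (23 choose 5) + (23 choose 6) + (23 choose 7) + (23 choose 8) + (23 choose 9) + 1
     = 1 + 23 + 253 + 1771 + 8855 + 33649 + 100947 + 245157 + 490314 + 817190 + 1
     = 1698161.

1698161


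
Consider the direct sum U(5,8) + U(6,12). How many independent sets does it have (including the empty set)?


For a direct sum, |I(M1+M2)| = |I(M1)| * |I(M2)|.
|I(U(5,8))| = sum C(8,k) for k=0..5 = 219.
|I(U(6,12))| = sum C(12,k) for k=0..6 = 2510.
Total = 219 * 2510 = 549690.

549690


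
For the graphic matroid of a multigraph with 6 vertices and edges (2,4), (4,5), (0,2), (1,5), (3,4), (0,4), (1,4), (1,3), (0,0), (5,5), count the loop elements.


In a graphic matroid, a loop is a self-loop edge (u,u) with rank 0.
Examining all 10 edges for self-loops...
Self-loops found: (0,0), (5,5)
Number of loops = 2.

2


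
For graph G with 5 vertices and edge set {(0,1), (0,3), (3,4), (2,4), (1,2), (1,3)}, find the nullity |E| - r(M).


Cycle rank (nullity) = |E| - r(M) = |E| - (|V| - c).
|E| = 6, |V| = 5, c = 1.
Nullity = 6 - (5 - 1) = 6 - 4 = 2.

2


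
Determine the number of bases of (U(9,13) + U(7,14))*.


(M1+M2)* = M1* + M2*.
M1* = U(4,13), bases: C(13,4) = 715.
M2* = U(7,14), bases: C(14,7) = 3432.
|B(M*)| = 715 * 3432 = 2453880.

2453880


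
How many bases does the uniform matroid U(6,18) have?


Bases of U(6,18) are all 6-element subsets of the 18-element ground set.
Number of bases = C(18,6).
C(18,6) = 18! / (6! * 12!) = 18564.

18564


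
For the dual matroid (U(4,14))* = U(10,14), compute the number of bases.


The dual of U(r,n) is U(n-r, n) = U(10,14).
Bases of U(10,14) are all (10)-element subsets.
|B(M*)| = C(14,10) = 1001.

1001


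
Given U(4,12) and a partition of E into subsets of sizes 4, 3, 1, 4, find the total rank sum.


r(Ai) = min(|Ai|, 4) for each part.
Sum = min(4,4) + min(3,4) + min(1,4) + min(4,4)
    = 4 + 3 + 1 + 4
    = 12.

12


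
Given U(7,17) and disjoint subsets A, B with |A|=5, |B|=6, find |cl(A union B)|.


|A union B| = 5 + 6 = 11 (disjoint).
In U(7,17), cl(S) = S if |S| < 7, else cl(S) = E.
Since 11 >= 7, cl(A union B) = E.
|cl(A union B)| = 17.

17


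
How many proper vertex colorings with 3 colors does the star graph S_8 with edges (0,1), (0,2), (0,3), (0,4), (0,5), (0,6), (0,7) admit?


P(tree, k) = k * (k-1)^(7) for any tree on 8 vertices.
P(3) = 3 * 2^7 = 3 * 128 = 384.

384


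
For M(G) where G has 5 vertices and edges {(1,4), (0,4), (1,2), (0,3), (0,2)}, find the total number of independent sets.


An independent set in a graphic matroid is an acyclic edge subset.
G has 5 vertices and 5 edges.
Enumerate all 2^5 = 32 subsets, checking for acyclicity.
Total independent sets = 30.

30


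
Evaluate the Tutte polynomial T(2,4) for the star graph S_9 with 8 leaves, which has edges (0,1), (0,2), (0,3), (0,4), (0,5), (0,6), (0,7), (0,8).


A star on 9 vertices is a tree with 8 edges.
T(x,y) = x^(8) for any tree.
T(2,4) = 2^8 = 256.

256


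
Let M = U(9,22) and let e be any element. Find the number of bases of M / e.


Contracting e from U(9,22) gives U(8,21).
Bases of U(8,21) = C(21,8) = 21! / (8! * 13!) = 203490.

203490


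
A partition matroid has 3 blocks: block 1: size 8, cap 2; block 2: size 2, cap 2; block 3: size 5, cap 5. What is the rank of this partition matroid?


Rank of a partition matroid = sum of min(|Si|, ci) for each block.
= min(8,2) + min(2,2) + min(5,5)
= 2 + 2 + 5
= 9.

9


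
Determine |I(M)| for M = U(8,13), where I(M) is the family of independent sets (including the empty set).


Independent sets of U(8,13) are all subsets of size <= 8.
Count = (13 choose 0) + (13 choose 1) + (13 choose 2) + (13 choose 3) + (13 choose 4) + (13 choose 5) + (13 choose 6) + (13 choose 7) + (13 choose 8)
     = 1 + 13 + 78 + 286 + 715 + 1287 + 1716 + 1716 + 1287
     = 7099.

7099


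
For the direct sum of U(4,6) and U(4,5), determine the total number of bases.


Bases of a direct sum M1 + M2: |B| = |B(M1)| * |B(M2)|.
|B(U(4,6))| = C(6,4) = 15.
|B(U(4,5))| = C(5,4) = 5.
Total bases = 15 * 5 = 75.

75


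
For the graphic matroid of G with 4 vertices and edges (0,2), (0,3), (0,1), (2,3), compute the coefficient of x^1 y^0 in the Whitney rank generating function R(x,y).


R(x,y) = sum over A in 2^E of x^(r(E)-r(A)) * y^(|A|-r(A)).
G has 4 vertices, 4 edges. r(E) = 3.
Enumerate all 2^4 = 16 subsets.
Count subsets with r(E)-r(A)=1 and |A|-r(A)=0: 6.

6


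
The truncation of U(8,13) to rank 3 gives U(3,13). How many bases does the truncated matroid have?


Truncating U(8,13) to rank 3 gives U(3,13).
Bases of U(3,13) are all 3-element subsets of 13 elements.
Number of bases = C(13,3) = (13 * 12 * 11) / (1 * 2 * 3) = 286.

286


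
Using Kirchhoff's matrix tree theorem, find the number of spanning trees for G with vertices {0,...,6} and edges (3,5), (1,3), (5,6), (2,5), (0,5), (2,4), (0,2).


By Kirchhoff's matrix tree theorem, the number of spanning trees equals
the determinant of any cofactor of the Laplacian matrix L.
G has 7 vertices and 7 edges.
Computing the (6 x 6) cofactor determinant gives 3.

3


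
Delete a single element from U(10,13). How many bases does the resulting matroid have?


Deleting e from U(10,13) gives U(10,12) since n > r.
Bases of U(10,12) = C(12,10) = 12! / (10! * 2!) = 66.

66


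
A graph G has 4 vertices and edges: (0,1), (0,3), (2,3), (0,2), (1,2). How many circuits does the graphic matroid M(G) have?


A circuit in a graphic matroid = edge set of a simple cycle.
G has 4 vertices and 5 edges.
Enumerating all minimal edge subsets forming cycles...
Total circuits found: 3.

3


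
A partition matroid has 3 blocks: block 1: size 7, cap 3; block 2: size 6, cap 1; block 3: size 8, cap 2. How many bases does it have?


A basis picks exactly ci elements from block i.
Number of bases = product of C(|Si|, ci).
= C(7,3) * C(6,1) * C(8,2)
= 35 * 6 * 28
= 5880.

5880


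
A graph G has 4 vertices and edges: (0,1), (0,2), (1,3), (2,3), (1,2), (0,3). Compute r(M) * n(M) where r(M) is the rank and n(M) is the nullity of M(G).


r(M) = |V| - c = 4 - 1 = 3.
nullity = |E| - r(M) = 6 - 3 = 3.
Product = 3 * 3 = 9.

9


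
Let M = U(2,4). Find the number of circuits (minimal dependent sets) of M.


In U(2,4), circuits are the (3)-element subsets.
Any set of 3 elements is dependent, and removing any one element gives
an independent set of size 2, so it is a minimal dependent set.
Number of circuits = C(4,3) = (4 * 3 * 2) / (1 * 2 * 3) = 4.

4


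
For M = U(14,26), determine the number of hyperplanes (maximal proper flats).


Hyperplanes of U(14,26) are flats of rank 13.
In a uniform matroid, these are exactly the (13)-element subsets.
Count = C(26,13) = 26! / (13! * 13!) = 10400600.

10400600


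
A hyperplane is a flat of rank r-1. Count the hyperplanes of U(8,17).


Hyperplanes of U(8,17) are flats of rank 7.
In a uniform matroid, these are exactly the (7)-element subsets.
Count = (17 choose 7) = 19448.

19448


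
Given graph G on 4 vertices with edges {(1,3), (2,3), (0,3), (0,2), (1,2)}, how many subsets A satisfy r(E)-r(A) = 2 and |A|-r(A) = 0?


R(x,y) = sum over A in 2^E of x^(r(E)-r(A)) * y^(|A|-r(A)).
G has 4 vertices, 5 edges. r(E) = 3.
Enumerate all 2^5 = 32 subsets.
Count subsets with r(E)-r(A)=2 and |A|-r(A)=0: 5.

5


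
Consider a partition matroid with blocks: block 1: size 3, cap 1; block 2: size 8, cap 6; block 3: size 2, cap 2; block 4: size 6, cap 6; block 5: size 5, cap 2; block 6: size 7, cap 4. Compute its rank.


Rank of a partition matroid = sum of min(|Si|, ci) for each block.
= min(3,1) + min(8,6) + min(2,2) + min(6,6) + min(5,2) + min(7,4)
= 1 + 6 + 2 + 6 + 2 + 4
= 21.

21


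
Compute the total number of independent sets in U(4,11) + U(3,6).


For a direct sum, |I(M1+M2)| = |I(M1)| * |I(M2)|.
|I(U(4,11))| = sum C(11,k) for k=0..4 = 562.
|I(U(3,6))| = sum C(6,k) for k=0..3 = 42.
Total = 562 * 42 = 23604.

23604


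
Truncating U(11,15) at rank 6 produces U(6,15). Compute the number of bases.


Truncating U(11,15) to rank 6 gives U(6,15).
Bases of U(6,15) are all 6-element subsets of 15 elements.
Number of bases = C(15,6) = 15! / (6! * 9!) = 5005.

5005


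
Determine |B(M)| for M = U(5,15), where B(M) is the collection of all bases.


Bases of U(5,15) are all 5-element subsets of the 15-element ground set.
Number of bases = C(15,5).
(15 choose 5) = 3003.

3003


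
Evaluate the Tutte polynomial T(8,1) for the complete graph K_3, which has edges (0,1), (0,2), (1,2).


T(K_3; x,y) = x^2 + x + y.
T(8,1) = 64 + 8 + 1 = 73.

73


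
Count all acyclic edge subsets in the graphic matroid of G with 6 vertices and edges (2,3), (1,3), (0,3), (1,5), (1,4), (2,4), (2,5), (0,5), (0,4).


An independent set in a graphic matroid is an acyclic edge subset.
G has 6 vertices and 9 edges.
Enumerate all 2^9 = 512 subsets, checking for acyclicity.
Total independent sets = 328.

328


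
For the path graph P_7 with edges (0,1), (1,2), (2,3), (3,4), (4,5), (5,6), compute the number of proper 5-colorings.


P(P_7, k) = k * (k-1)^(6).
P(5) = 5 * 4^6 = 5 * 4096 = 20480.

20480


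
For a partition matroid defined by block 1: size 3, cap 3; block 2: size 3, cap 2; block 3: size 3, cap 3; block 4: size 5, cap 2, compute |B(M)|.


A basis picks exactly ci elements from block i.
Number of bases = product of C(|Si|, ci).
= C(3,3) * C(3,2) * C(3,3) * C(5,2)
= 1 * 3 * 1 * 10
= 30.

30


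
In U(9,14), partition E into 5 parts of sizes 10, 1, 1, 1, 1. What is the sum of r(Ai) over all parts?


r(Ai) = min(|Ai|, 9) for each part.
Sum = min(10,9) + min(1,9) + min(1,9) + min(1,9) + min(1,9)
    = 9 + 1 + 1 + 1 + 1
    = 13.

13


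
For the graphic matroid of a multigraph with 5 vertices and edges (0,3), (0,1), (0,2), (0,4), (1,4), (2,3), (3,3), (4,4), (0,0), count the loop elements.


In a graphic matroid, a loop is a self-loop edge (u,u) with rank 0.
Examining all 9 edges for self-loops...
Self-loops found: (3,3), (4,4), (0,0)
Number of loops = 3.

3


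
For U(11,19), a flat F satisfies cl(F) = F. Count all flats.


Flats of U(11,19): every subset of size < 11 is a flat, plus E itself.
Count = C(19,0) + C(19,1) + C(19,2) + C(19,3) + C(19,4) + C(19,5) + C(19,6) + C(19,7) + C(19,8) + C(19,9) + C(19,10) + 1
     = 1 + 19 + 171 + 969 + 3876 + 11628 + 27132 + 50388 + 75582 + 92378 + 92378 + 1
     = 354523.

354523
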